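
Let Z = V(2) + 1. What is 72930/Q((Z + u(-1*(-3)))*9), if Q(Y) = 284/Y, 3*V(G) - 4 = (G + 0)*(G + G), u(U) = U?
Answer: 1312740/71 ≈ 18489.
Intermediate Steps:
V(G) = 4/3 + 2*G**2/3 (V(G) = 4/3 + ((G + 0)*(G + G))/3 = 4/3 + (G*(2*G))/3 = 4/3 + (2*G**2)/3 = 4/3 + 2*G**2/3)
Z = 5 (Z = (4/3 + (2/3)*2**2) + 1 = (4/3 + (2/3)*4) + 1 = (4/3 + 8/3) + 1 = 4 + 1 = 5)
72930/Q((Z + u(-1*(-3)))*9) = 72930/((284/(((5 - 1*(-3))*9)))) = 72930/((284/(((5 + 3)*9)))) = 72930/((284/((8*9)))) = 72930/((284/72)) = 72930/((284*(1/72))) = 72930/(71/18) = 72930*(18/71) = 1312740/71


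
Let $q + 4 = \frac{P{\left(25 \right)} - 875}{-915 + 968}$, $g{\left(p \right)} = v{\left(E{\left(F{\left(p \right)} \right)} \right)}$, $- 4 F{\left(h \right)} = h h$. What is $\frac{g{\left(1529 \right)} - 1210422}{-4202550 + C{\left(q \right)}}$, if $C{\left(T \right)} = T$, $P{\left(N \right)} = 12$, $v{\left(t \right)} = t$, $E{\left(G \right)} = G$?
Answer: $\frac{380515037}{890944900} \approx 0.42709$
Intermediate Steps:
$F{\left(h \right)} = - \frac{h^{2}}{4}$ ($F{\left(h \right)} = - \frac{h h}{4} = - \frac{h^{2}}{4}$)
$g{\left(p \right)} = - \frac{p^{2}}{4}$
$q = - \frac{1075}{53}$ ($q = -4 + \frac{12 - 875}{-915 + 968} = -4 - \frac{863}{53} = - \frac{1075}{53} \approx -20.283$)
$\frac{g{\left(1529 \right)} - 1210422}{-4202550 + C{\left(q \right)}} = \frac{- \frac{1529^{2}}{4} - 1210422}{-4202550 - \frac{1075}{53}} = \frac{\left(- \frac{1}{4}\right) 2337841 - 1210422}{- \frac{222736225}{53}} = \left(- \frac{2337841}{4} - 1210422\right) \left(- \frac{53}{222736225}\right) = \left(- \frac{7179529}{4}\right) \left(- \frac{53}{222736225}\right) = \frac{380515037}{890944900}$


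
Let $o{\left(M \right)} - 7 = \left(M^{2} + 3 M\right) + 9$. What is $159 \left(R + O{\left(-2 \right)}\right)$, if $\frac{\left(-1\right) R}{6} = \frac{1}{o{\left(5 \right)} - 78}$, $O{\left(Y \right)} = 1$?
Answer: $\frac{2226}{11} \approx 202.36$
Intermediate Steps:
$o{\left(M \right)} = 16 + M^{2} + 3 M$ ($o{\left(M \right)} = 7 + \left(\left(M^{2} + 3 M\right) + 9\right) = 7 + \left(9 + M^{2} + 3 M\right) = 16 + M^{2} + 3 M$)
$R = \frac{3}{11}$ ($R = - \frac{6}{\left(16 + 5^{2} + 3 \cdot 5\right) - 78} = - \frac{6}{\left(16 + 25 + 15\right) - 78} = - \frac{6}{56 - 78} = - \frac{6}{-22} = \left(-6\right) \left(- \frac{1}{22}\right) = \frac{3}{11} \approx 0.27273$)
$159 \left(R + O{\left(-2 \right)}\right) = 159 \left(\frac{3}{11} + 1\right) = 159 \cdot \frac{14}{11} = \frac{2226}{11}$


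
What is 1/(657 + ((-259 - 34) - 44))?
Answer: 1/320 ≈ 0.0031250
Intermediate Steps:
1/(657 + ((-259 - 34) - 44)) = 1/(657 + (-293 - 44)) = 1/(657 - 337) = 1/320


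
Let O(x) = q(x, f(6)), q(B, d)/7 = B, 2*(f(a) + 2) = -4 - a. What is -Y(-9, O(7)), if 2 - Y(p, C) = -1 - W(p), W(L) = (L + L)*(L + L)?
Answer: -327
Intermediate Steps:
f(a) = -4 - a/2 (f(a) = -2 + (-4 - a)/2 = -2 + (-2 - a/2) = -4 - a/2)
q(B, d) = 7*B
O(x) = 7*x
W(L) = 4*L² (W(L) = (2*L)*(2*L) = 4*L²)
Y(p, C) = 3 + 4*p² (Y(p, C) = 2 - (-1 - 4*p²) = 2 + (1 + 4*p²) = 3 + 4*p²)
-Y(-9, O(7)) = -(3 + 4*(-9)²) = -(3 + 4*81) = -(3 + 324) = -1*327 = -327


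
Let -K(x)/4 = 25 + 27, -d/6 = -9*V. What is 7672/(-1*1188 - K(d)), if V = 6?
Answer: -274/35 ≈ -7.8286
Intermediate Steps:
d = 324 (d = -(-54)*6 = -6*(-54) = 324)
K(x) = -208 (K(x) = -4*(25 + 27) = -4*52 = -208)
7672/(-1*1188 - K(d)) = 7672/(-1*1188 - 1*(-208)) = 7672/(-1188 + 208) = 7672/(-980) = 7672*(-1/980) = -274/35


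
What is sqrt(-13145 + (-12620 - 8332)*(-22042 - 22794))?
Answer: sqrt(939390727) ≈ 30649.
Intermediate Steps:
sqrt(-13145 + (-12620 - 8332)*(-22042 - 22794)) = sqrt(-13145 - 20952*(-44836)) = sqrt(-13145 + 939403872) = sqrt(939390727)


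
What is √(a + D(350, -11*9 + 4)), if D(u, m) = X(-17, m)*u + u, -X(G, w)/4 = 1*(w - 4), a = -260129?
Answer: I*√121179 ≈ 348.11*I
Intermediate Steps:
X(G, w) = 16 - 4*w (X(G, w) = -4*(w - 4) = -4*(-4 + w) = 16 - 4*w)
D(u, m) = u + u*(16 - 4*m) (D(u, m) = (16 - 4*m)*u + u = u*(16 - 4*m) + u = u + u*(16 - 4*m))
√(a + D(350, -11*9 + 4)) = √(-260129 + 350*(17 - 4*(-11*9 + 4))) = √(-260129 + 350*(17 - 4*(-99 + 4))) = √(-260129 + 350*(17 - 4*(-95))) = √(-260129 + 350*(17 + 380)) = √(-260129 + 350*397) = √(-260129 + 138950) = √(-121179) = I*√121179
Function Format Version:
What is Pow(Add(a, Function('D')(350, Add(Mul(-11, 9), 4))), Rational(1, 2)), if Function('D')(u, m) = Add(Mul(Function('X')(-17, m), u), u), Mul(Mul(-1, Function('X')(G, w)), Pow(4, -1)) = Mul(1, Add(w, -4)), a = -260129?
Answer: Mul(I, Pow(121179, Rational(1, 2))) ≈ Mul(348.11, I)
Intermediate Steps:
Function('X')(G, w) = Add(16, Mul(-4, w)) (Function('X')(G, w) = Mul(-4, Mul(1, Add(w, -4))) = Mul(-4, Mul(1, Add(-4, w))) = Mul(-4, Add(-4, w)) = Add(16, Mul(-4, w)))
Function('D')(u, m) = Add(u, Mul(u, Add(16, Mul(-4, m)))) (Function('D')(u, m) = Add(Mul(Add(16, Mul(-4, m)), u), u) = Add(Mul(u, Add(16, Mul(-4, m))), u) = Add(u, Mul(u, Add(16, Mul(-4, m)))))
Pow(Add(a, Function('D')(350, Add(Mul(-11, 9), 4))), Rational(1, 2)) = Pow(Add(-260129, Mul(350, Add(17, Mul(-4, Add(Mul(-11, 9), 4))))), Rational(1, 2)) = Pow(Add(-260129, Mul(350, Add(17, Mul(-4, Add(-99, 4))))), Rational(1, 2)) = Pow(Add(-260129, Mul(350, Add(17, Mul(-4, -95)))), Rational(1, 2)) = Pow(Add(-260129, Mul(350, Add(17, 380))), Rational(1, 2)) = Pow(Add(-260129, Mul(350, 397)), Rational(1, 2)) = Pow(Add(-260129, 138950), Rational(1, 2)) = Pow(-121179, Rational(1, 2)) = Mul(I, Pow(121179, Rational(1, 2)))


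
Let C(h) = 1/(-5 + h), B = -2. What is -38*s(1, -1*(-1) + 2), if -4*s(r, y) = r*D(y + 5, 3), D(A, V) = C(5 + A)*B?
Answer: -19/8 ≈ -2.3750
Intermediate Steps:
D(A, V) = -2/A (D(A, V) = -2/(-5 + (5 + A)) = -2/A)
s(r, y) = r/(2*(5 + y)) (s(r, y) = -r*(-2/(y + 5))/4 = -r*(-2/(5 + y))/4 = -(-1)*r/(2*(5 + y)) = r/(2*(5 + y)))
-38*s(1, -1*(-1) + 2) = -19/(5 + (-1*(-1) + 2)) = -19/(5 + (1 + 2)) = -19/(5 + 3) = -19/8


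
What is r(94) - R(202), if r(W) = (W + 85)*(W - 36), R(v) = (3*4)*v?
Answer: 7958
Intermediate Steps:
R(v) = 12*v
r(W) = (-36 + W)*(85 + W) (r(W) = (85 + W)*(-36 + W) = (-36 + W)*(85 + W))
r(94) - R(202) = (-3060 + 94**2 + 49*94) - 12*202 = (-3060 + 8836 + 4606) - 1*2424 = 10382 - 2424 = 7958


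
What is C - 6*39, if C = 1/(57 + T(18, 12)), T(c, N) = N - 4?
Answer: -15209/65 ≈ -233.98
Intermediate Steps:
T(c, N) = -4 + N
C = 1/65 (C = 1/(57 + (-4 + 12)) = 1/(57 + 8) = 1/65 ≈ 0.015385)
C - 6*39 = 1/65 - 6*39 = 1/65 - 1*234 = 1/65 - 234 = -15209/65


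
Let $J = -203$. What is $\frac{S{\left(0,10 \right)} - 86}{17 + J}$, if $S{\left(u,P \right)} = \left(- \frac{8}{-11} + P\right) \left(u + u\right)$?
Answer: $\frac{43}{93} \approx 0.46237$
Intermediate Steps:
$S{\left(u,P \right)} = 2 u \left(\frac{8}{11} + P\right)$ ($S{\left(u,P \right)} = \left(\left(-8\right) \left(- \frac{1}{11}\right) + P\right) 2 u = \left(\frac{8}{11} + P\right) 2 u = 2 u \left(\frac{8}{11} + P\right)$)
$\frac{S{\left(0,10 \right)} - 86}{17 + J} = \frac{\frac{2}{11} \cdot 0 \left(8 + 11 \cdot 10\right) - 86}{17 - 203} = \frac{\frac{2}{11} \cdot 0 \left(8 + 110\right) - 86}{-186} = \left(\frac{2}{11} \cdot 0 \cdot 118 - 86\right) \left(- \frac{1}{186}\right) = \left(0 - 86\right) \left(- \frac{1}{186}\right) = \left(-86\right) \left(- \frac{1}{186}\right) = \frac{43}{93}$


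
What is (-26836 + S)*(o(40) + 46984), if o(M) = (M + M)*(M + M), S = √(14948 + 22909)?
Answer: -1432613024 + 53384*√37857 ≈ -1.4222e+9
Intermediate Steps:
S = √37857 ≈ 194.57
o(M) = 4*M² (o(M) = (2*M)*(2*M) = 4*M²)
(-26836 + S)*(o(40) + 46984) = (-26836 + √37857)*(4*40² + 46984) = (-26836 + √37857)*(4*1600 + 46984) = (-26836 + √37857)*(6400 + 46984) = (-26836 + √37857)*53384 = -1432613024 + 53384*√37857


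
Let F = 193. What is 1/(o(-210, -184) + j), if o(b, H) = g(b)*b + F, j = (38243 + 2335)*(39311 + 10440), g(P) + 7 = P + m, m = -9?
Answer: 1/2018843731 ≈ 4.9533e-10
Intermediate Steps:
g(P) = -16 + P (g(P) = -7 + (P - 9) = -7 + (-9 + P) = -16 + P)
j = 2018796078 (j = 40578*49751 = 2018796078)
o(b, H) = 193 + b*(-16 + b) (o(b, H) = (-16 + b)*b + 193 = b*(-16 + b) + 193 = 193 + b*(-16 + b))
1/(o(-210, -184) + j) = 1/((193 - 210*(-16 - 210)) + 2018796078) = 1/((193 - 210*(-226)) + 2018796078) = 1/((193 + 47460) + 2018796078) = 1/(47653 + 2018796078) = 1/2018843731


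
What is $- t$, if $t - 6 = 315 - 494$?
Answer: $173$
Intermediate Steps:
$t = -173$ ($t = 6 + \left(315 - 494\right) = 6 - 179 = -173$)
$- t = \left(-1\right) \left(-173\right) = 173$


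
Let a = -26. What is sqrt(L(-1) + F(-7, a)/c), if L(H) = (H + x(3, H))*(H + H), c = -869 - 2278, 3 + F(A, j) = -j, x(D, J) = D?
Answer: I*sqrt(39686817)/3147 ≈ 2.0018*I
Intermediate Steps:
F(A, j) = -3 - j
c = -3147
L(H) = 2*H*(3 + H) (L(H) = (H + 3)*(H + H) = (3 + H)*(2*H) = 2*H*(3 + H))
sqrt(L(-1) + F(-7, a)/c) = sqrt(2*(-1)*(3 - 1) + (-3 - 1*(-26))/(-3147)) = sqrt(2*(-1)*2 + (-3 + 26)*(-1/3147)) = sqrt(-4 + 23*(-1/3147)) = sqrt(-4 - 23/3147) = sqrt(-12611/3147) = I*sqrt(39686817)/3147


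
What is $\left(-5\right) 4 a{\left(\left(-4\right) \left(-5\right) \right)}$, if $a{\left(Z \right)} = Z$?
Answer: $-400$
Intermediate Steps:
$\left(-5\right) 4 a{\left(\left(-4\right) \left(-5\right) \right)} = \left(-5\right) 4 \left(\left(-4\right) \left(-5\right)\right) = \left(-20\right) 20 = -400$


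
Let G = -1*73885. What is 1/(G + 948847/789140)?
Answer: -789140/58304660053 ≈ -1.3535e-5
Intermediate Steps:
G = -73885
1/(G + 948847/789140) = 1/(-73885 + 948847/789140) = 1/(-58304660053/789140) = -789140/58304660053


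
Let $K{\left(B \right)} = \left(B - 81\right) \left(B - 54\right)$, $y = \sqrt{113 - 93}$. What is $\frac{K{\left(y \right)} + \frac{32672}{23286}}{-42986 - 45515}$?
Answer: $- \frac{51175678}{1030417143} + \frac{270 \sqrt{5}}{88501} \approx -0.042843$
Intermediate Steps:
$y = 2 \sqrt{5}$ ($y = \sqrt{20} = 2 \sqrt{5} \approx 4.4721$)
$K{\left(B \right)} = \left(-81 + B\right) \left(-54 + B\right)$
$\frac{K{\left(y \right)} + \frac{32672}{23286}}{-42986 - 45515} = \frac{\left(4374 + \left(2 \sqrt{5}\right)^{2} - 135 \cdot 2 \sqrt{5}\right) + \frac{32672}{23286}}{-42986 - 45515} = \frac{\left(4374 + 20 - 270 \sqrt{5}\right) + 32672 \cdot \frac{1}{23286}}{-88501} = \left(\left(4394 - 270 \sqrt{5}\right) + \frac{16336}{11643}\right) \left(- \frac{1}{88501}\right) = \left(\frac{51175678}{11643} - 270 \sqrt{5}\right) \left(- \frac{1}{88501}\right) = - \frac{51175678}{1030417143} + \frac{270 \sqrt{5}}{88501}$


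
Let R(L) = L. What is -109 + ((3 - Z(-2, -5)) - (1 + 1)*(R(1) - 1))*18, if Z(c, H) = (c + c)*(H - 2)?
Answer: -559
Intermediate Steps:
Z(c, H) = 2*c*(-2 + H) (Z(c, H) = (2*c)*(-2 + H) = 2*c*(-2 + H))
-109 + ((3 - Z(-2, -5)) - (1 + 1)*(R(1) - 1))*18 = -109 + ((3 - 2*(-2)*(-2 - 5)) - (1 + 1)*(1 - 1))*18 = -109 + ((3 - 2*(-2)*(-7)) - 2*0)*18 = -109 + ((3 - 1*28) - 1*0)*18 = -109 + ((3 - 28) + 0)*18 = -109 + (-25 + 0)*18 = -109 - 25*18 = -109 - 450 = -559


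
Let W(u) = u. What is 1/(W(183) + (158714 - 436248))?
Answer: -1/277351 ≈ -3.6055e-6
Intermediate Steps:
1/(W(183) + (158714 - 436248)) = 1/(183 + (158714 - 436248)) = 1/(183 - 277534) = 1/(-277351) = -1/277351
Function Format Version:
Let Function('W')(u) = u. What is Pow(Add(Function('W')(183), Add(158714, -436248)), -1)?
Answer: Rational(-1, 277351) ≈ -3.6055e-6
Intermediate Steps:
Pow(Add(Function('W')(183), Add(158714, -436248)), -1) = Pow(Add(183, Add(158714, -436248)), -1) = Pow(Add(183, -277534), -1) = Pow(-277351, -1) = Rational(-1, 277351)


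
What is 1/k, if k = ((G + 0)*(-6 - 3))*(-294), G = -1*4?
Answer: -1/10584 ≈ -9.4482e-5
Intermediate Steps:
G = -4
k = -10584 (k = ((-4 + 0)*(-6 - 3))*(-294) = -4*(-9)*(-294) = 36*(-294) = -10584)
1/k = 1/(-10584) = -1/10584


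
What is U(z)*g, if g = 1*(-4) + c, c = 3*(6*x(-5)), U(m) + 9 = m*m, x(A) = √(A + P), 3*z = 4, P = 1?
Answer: 260/9 - 260*I ≈ 28.889 - 260.0*I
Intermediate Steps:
z = 4/3 (z = (⅓)*4 = 4/3 ≈ 1.3333)
x(A) = √(1 + A) (x(A) = √(A + 1) = √(1 + A))
U(m) = -9 + m² (U(m) = -9 + m*m = -9 + m²)
c = 36*I (c = 3*(6*√(1 - 5)) = 3*(6*√(-4)) = 3*(6*(2*I)) = 3*(12*I) = 36*I ≈ 36.0*I)
g = -4 + 36*I (g = 1*(-4) + 36*I = -4 + 36*I ≈ -4.0 + 36.0*I)
U(z)*g = (-9 + (4/3)²)*(-4 + 36*I) = (-9 + 16/9)*(-4 + 36*I) = -65*(-4 + 36*I)/9 = 260/9 - 260*I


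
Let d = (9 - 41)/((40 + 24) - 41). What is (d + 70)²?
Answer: 2490084/529 ≈ 4707.2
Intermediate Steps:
d = -32/23 (d = -32/(64 - 41) = -32/23 ≈ -1.3913)
(d + 70)² = (-32/23 + 70)² = (1578/23)² = 2490084/529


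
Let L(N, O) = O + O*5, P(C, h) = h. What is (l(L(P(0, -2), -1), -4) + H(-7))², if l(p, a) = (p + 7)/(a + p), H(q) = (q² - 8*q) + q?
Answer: 958441/100 ≈ 9584.4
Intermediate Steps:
L(N, O) = 6*O (L(N, O) = O + 5*O = 6*O)
H(q) = q² - 7*q
l(p, a) = (7 + p)/(a + p)
(l(L(P(0, -2), -1), -4) + H(-7))² = ((7 + 6*(-1))/(-4 + 6*(-1)) - 7*(-7 - 7))² = ((7 - 6)/(-4 - 6) - 7*(-14))² = (1/(-10) + 98)² = (-⅒*1 + 98)² = (-⅒ + 98)² = (979/10)² = 958441/100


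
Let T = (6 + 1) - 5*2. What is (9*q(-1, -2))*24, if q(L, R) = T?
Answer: -648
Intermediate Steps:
T = -3 (T = 7 - 10 = -3)
q(L, R) = -3
(9*q(-1, -2))*24 = (9*(-3))*24 = -27*24 = -648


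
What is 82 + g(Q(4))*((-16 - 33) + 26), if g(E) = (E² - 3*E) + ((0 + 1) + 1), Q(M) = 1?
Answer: 82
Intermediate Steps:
g(E) = 2 + E² - 3*E (g(E) = (E² - 3*E) + (1 + 1) = (E² - 3*E) + 2 = 2 + E² - 3*E)
82 + g(Q(4))*((-16 - 33) + 26) = 82 + (2 + 1² - 3*1)*((-16 - 33) + 26) = 82 + (2 + 1 - 3)*(-49 + 26) = 82 + 0*(-23) = 82 + 0 = 82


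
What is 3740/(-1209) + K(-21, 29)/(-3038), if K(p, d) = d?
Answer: -367651/118482 ≈ -3.1030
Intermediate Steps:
3740/(-1209) + K(-21, 29)/(-3038) = 3740/(-1209) + 29/(-3038) = 3740*(-1/1209) + 29*(-1/3038) = -3740/1209 - 29/3038 = -367651/118482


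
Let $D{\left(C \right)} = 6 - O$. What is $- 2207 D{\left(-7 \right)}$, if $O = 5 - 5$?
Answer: $-13242$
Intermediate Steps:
$O = 0$
$D{\left(C \right)} = 6$ ($D{\left(C \right)} = 6 - 0 = 6 + 0 = 6$)
$- 2207 D{\left(-7 \right)} = \left(-2207\right) 6 = -13242$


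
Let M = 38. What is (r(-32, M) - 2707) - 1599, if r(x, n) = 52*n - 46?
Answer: -2376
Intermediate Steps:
r(x, n) = -46 + 52*n
(r(-32, M) - 2707) - 1599 = ((-46 + 52*38) - 2707) - 1599 = ((-46 + 1976) - 2707) - 1599 = (1930 - 2707) - 1599 = -777 - 1599 = -2376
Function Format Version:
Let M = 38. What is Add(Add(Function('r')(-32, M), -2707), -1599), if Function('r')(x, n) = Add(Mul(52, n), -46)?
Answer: -2376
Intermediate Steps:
Function('r')(x, n) = Add(-46, Mul(52, n))
Add(Add(Function('r')(-32, M), -2707), -1599) = Add(Add(Add(-46, Mul(52, 38)), -2707), -1599) = Add(Add(Add(-46, 1976), -2707), -1599) = Add(Add(1930, -2707), -1599) = Add(-777, -1599) = -2376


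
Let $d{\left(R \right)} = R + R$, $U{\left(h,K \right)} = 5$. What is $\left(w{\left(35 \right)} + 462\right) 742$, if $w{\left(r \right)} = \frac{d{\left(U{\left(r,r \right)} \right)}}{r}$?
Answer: $343016$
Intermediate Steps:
$d{\left(R \right)} = 2 R$
$w{\left(r \right)} = \frac{10}{r}$ ($w{\left(r \right)} = \frac{2 \cdot 5}{r} = \frac{10}{r}$)
$\left(w{\left(35 \right)} + 462\right) 742 = \left(\frac{10}{35} + 462\right) 742 = \left(10 \cdot \frac{1}{35} + 462\right) 742 = \left(\frac{2}{7} + 462\right) 742 = \frac{3236}{7} \cdot 742 = 343016$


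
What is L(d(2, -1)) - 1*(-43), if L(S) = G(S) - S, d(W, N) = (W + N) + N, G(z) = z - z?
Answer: 43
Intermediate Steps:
G(z) = 0
d(W, N) = W + 2*N (d(W, N) = (N + W) + N = W + 2*N)
L(S) = -S (L(S) = 0 - S = -S)
L(d(2, -1)) - 1*(-43) = -(2 + 2*(-1)) - 1*(-43) = -(2 - 2) + 43 = -1*0 + 43 = 0 + 43 = 43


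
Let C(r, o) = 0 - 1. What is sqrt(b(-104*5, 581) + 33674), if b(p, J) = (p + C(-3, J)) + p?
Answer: sqrt(32633) ≈ 180.65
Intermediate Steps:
C(r, o) = -1
b(p, J) = -1 + 2*p (b(p, J) = (p - 1) + p = (-1 + p) + p = -1 + 2*p)
sqrt(b(-104*5, 581) + 33674) = sqrt((-1 + 2*(-104*5)) + 33674) = sqrt((-1 + 2*(-520)) + 33674) = sqrt((-1 - 1040) + 33674) = sqrt(-1041 + 33674) = sqrt(32633)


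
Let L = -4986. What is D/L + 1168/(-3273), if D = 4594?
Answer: -3476635/2719863 ≈ -1.2782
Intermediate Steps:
D/L + 1168/(-3273) = 4594/(-4986) + 1168/(-3273) = 4594*(-1/4986) + 1168*(-1/3273) = -2297/2493 - 1168/3273 = -3476635/2719863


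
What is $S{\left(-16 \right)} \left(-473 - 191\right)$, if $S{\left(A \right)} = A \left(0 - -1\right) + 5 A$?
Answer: $63744$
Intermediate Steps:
$S{\left(A \right)} = 6 A$ ($S{\left(A \right)} = A \left(0 + 1\right) + 5 A = A 1 + 5 A = A + 5 A = 6 A$)
$S{\left(-16 \right)} \left(-473 - 191\right) = 6 \left(-16\right) \left(-473 - 191\right) = \left(-96\right) \left(-664\right) = 63744$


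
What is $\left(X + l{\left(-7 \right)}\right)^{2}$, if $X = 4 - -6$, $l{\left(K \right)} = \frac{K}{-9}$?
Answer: $\frac{9409}{81} \approx 116.16$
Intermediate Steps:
$l{\left(K \right)} = - \frac{K}{9}$ ($l{\left(K \right)} = K \left(- \frac{1}{9}\right) = - \frac{K}{9}$)
$X = 10$ ($X = 4 + 6 = 10$)
$\left(X + l{\left(-7 \right)}\right)^{2} = \left(10 - - \frac{7}{9}\right)^{2} = \left(10 + \frac{7}{9}\right)^{2} = \left(\frac{97}{9}\right)^{2} = \frac{9409}{81}$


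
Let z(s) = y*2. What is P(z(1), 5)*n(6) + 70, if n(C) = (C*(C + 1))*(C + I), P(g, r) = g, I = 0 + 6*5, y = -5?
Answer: -15050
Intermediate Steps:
I = 30 (I = 0 + 30 = 30)
z(s) = -10 (z(s) = -5*2 = -10)
n(C) = C*(1 + C)*(30 + C) (n(C) = (C*(C + 1))*(C + 30) = (C*(1 + C))*(30 + C) = C*(1 + C)*(30 + C))
P(z(1), 5)*n(6) + 70 = -60*(30 + 6**2 + 31*6) + 70 = -60*(30 + 36 + 186) + 70 = -60*252 + 70 = -10*1512 + 70 = -15120 + 70 = -15050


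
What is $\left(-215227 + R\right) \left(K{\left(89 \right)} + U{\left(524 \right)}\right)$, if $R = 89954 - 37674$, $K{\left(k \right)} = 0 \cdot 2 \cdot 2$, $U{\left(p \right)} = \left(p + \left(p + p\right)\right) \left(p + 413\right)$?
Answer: $-240015064908$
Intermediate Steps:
$U{\left(p \right)} = 3 p \left(413 + p\right)$ ($U{\left(p \right)} = \left(p + 2 p\right) \left(413 + p\right) = 3 p \left(413 + p\right)$)
$K{\left(k \right)} = 0$ ($K{\left(k \right)} = 0 \cdot 2 = 0$)
$R = 52280$
$\left(-215227 + R\right) \left(K{\left(89 \right)} + U{\left(524 \right)}\right) = \left(-215227 + 52280\right) \left(0 + 3 \cdot 524 \left(413 + 524\right)\right) = - 162947 \left(0 + 3 \cdot 524 \cdot 937\right) = - 162947 \left(0 + 1472964\right) = \left(-162947\right) 1472964 = -240015064908$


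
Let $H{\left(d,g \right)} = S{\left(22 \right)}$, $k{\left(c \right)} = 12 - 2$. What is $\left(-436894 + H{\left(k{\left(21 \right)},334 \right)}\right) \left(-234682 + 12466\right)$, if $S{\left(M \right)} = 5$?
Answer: $97083726024$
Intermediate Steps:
$k{\left(c \right)} = 10$ ($k{\left(c \right)} = 12 - 2 = 10$)
$H{\left(d,g \right)} = 5$
$\left(-436894 + H{\left(k{\left(21 \right)},334 \right)}\right) \left(-234682 + 12466\right) = \left(-436894 + 5\right) \left(-234682 + 12466\right) = \left(-436889\right) \left(-222216\right) = 97083726024$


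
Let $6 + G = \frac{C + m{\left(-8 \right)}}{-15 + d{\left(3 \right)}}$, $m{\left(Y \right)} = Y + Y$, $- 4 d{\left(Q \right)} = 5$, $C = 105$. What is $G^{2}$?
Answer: $\frac{556516}{4225} \approx 131.72$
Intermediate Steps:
$d{\left(Q \right)} = - \frac{5}{4}$ ($d{\left(Q \right)} = \left(- \frac{1}{4}\right) 5 = - \frac{5}{4}$)
$m{\left(Y \right)} = 2 Y$
$G = - \frac{746}{65}$ ($G = -6 + \frac{105 + 2 \left(-8\right)}{-15 - \frac{5}{4}} = -6 + \frac{105 - 16}{- \frac{65}{4}} = -6 + 89 \left(- \frac{4}{65}\right) = -6 - \frac{356}{65} = - \frac{746}{65} \approx -11.477$)
$G^{2} = \left(- \frac{746}{65}\right)^{2} = \frac{556516}{4225}$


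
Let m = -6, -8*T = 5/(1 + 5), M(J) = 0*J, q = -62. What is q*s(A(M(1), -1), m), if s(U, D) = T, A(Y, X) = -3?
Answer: 155/24 ≈ 6.4583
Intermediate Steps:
M(J) = 0
T = -5/48 (T = -5/(8*(1 + 5)) = -5/(8*6) = -5/48 ≈ -0.10417)
s(U, D) = -5/48
q*s(A(M(1), -1), m) = -62*(-5/48) = 155/24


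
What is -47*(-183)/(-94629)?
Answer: -2867/31543 ≈ -0.090892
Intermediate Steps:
-47*(-183)/(-94629) = 8601*(-1/94629) = -2867/31543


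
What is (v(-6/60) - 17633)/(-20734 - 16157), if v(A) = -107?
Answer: 17740/36891 ≈ 0.48088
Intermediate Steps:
(v(-6/60) - 17633)/(-20734 - 16157) = (-107 - 17633)/(-20734 - 16157) = -17740/(-36891) = -17740*(-1/36891) = 17740/36891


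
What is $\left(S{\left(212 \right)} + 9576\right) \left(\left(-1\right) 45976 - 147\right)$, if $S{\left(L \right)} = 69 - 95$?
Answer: $-440474650$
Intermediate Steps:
$S{\left(L \right)} = -26$ ($S{\left(L \right)} = 69 - 95 = -26$)
$\left(S{\left(212 \right)} + 9576\right) \left(\left(-1\right) 45976 - 147\right) = \left(-26 + 9576\right) \left(\left(-1\right) 45976 - 147\right) = 9550 \left(-45976 - 147\right) = 9550 \left(-46123\right) = -440474650$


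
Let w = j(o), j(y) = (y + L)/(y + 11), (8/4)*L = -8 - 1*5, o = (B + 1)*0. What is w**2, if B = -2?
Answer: 169/484 ≈ 0.34917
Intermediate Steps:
o = 0 (o = (-2 + 1)*0 = -1*0 = 0)
L = -13/2 (L = (-8 - 1*5)/2 = (-8 - 5)/2 = (1/2)*(-13) = -13/2 ≈ -6.5000)
j(y) = (-13/2 + y)/(11 + y) (j(y) = (y - 13/2)/(y + 11) = (-13/2 + y)/(11 + y))
w = -13/22 (w = (-13/2 + 0)/(11 + 0) = -13/2/11 = (1/11)*(-13/2) = -13/22 ≈ -0.59091)
w**2 = (-13/22)**2 = 169/484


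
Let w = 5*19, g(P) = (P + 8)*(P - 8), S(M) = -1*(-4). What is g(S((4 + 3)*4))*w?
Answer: -4560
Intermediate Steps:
S(M) = 4
g(P) = (-8 + P)*(8 + P) (g(P) = (8 + P)*(-8 + P) = (-8 + P)*(8 + P))
w = 95
g(S((4 + 3)*4))*w = (-64 + 4**2)*95 = (-64 + 16)*95 = -48*95 = -4560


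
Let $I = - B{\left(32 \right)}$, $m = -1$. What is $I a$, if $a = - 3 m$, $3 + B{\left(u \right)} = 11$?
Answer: $-24$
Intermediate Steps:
$B{\left(u \right)} = 8$ ($B{\left(u \right)} = -3 + 11 = 8$)
$I = -8$ ($I = \left(-1\right) 8 = -8$)
$a = 3$ ($a = \left(-3\right) \left(-1\right) = 3$)
$I a = \left(-8\right) 3 = -24$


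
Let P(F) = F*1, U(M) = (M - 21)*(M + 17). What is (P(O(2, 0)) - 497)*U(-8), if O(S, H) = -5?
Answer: 131022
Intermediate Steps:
U(M) = (-21 + M)*(17 + M)
P(F) = F
(P(O(2, 0)) - 497)*U(-8) = (-5 - 497)*(-357 + (-8)² - 4*(-8)) = -502*(-357 + 64 + 32) = -502*(-261) = 131022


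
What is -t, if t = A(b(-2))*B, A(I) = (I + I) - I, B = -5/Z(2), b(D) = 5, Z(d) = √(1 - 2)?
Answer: -25*I ≈ -25.0*I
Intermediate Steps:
Z(d) = I (Z(d) = √(-1) = I)
B = 5*I (B = -5*(-I) = -(-5)*I = 5*I ≈ 5.0*I)
A(I) = I (A(I) = 2*I - I = I)
t = 25*I (t = 5*(5*I) = 25*I ≈ 25.0*I)
-t = -25*I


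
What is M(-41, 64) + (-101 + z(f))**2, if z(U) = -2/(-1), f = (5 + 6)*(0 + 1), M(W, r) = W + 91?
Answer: 9851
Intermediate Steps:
M(W, r) = 91 + W
f = 11 (f = 11*1 = 11)
z(U) = 2 (z(U) = -2*(-1) = 2)
M(-41, 64) + (-101 + z(f))**2 = (91 - 41) + (-101 + 2)**2 = 50 + (-99)**2 = 50 + 9801 = 9851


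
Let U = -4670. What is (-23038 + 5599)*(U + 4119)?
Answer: 9608889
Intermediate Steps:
(-23038 + 5599)*(U + 4119) = (-23038 + 5599)*(-4670 + 4119) = -17439*(-551) = 9608889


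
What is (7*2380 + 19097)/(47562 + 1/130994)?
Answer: 4683952458/6230336629 ≈ 0.75180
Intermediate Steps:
(7*2380 + 19097)/(47562 + 1/130994) = (16660 + 19097)/(47562 + 1/130994) = 35757/(6230336629/130994) = 35757*(130994/6230336629) = 4683952458/6230336629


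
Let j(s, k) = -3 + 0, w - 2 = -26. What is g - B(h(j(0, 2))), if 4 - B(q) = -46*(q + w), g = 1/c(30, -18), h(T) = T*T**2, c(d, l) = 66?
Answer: 154573/66 ≈ 2342.0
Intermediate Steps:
w = -24 (w = 2 - 26 = -24)
j(s, k) = -3
h(T) = T**3
g = 1/66 ≈ 0.015152
B(q) = -1100 + 46*q (B(q) = 4 - (-46)*(q - 24) = 4 - (-46)*(-24 + q) = 4 - (1104 - 46*q) = 4 + (-1104 + 46*q) = -1100 + 46*q)
g - B(h(j(0, 2))) = 1/66 - (-1100 + 46*(-3)**3) = 1/66 - (-1100 + 46*(-27)) = 1/66 - (-1100 - 1242) = 1/66 - 1*(-2342) = 1/66 + 2342 = 154573/66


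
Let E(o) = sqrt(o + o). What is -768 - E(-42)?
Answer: -768 - 2*I*sqrt(21) ≈ -768.0 - 9.1651*I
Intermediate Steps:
E(o) = sqrt(2)*sqrt(o) (E(o) = sqrt(2*o) = sqrt(2)*sqrt(o))
-768 - E(-42) = -768 - sqrt(2)*sqrt(-42) = -768 - sqrt(2)*I*sqrt(42) = -768 - 2*I*sqrt(21)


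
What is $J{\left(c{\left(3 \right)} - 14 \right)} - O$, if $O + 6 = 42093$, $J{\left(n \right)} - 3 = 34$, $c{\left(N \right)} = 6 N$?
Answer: $-42050$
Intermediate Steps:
$J{\left(n \right)} = 37$ ($J{\left(n \right)} = 3 + 34 = 37$)
$O = 42087$ ($O = -6 + 42093 = 42087$)
$J{\left(c{\left(3 \right)} - 14 \right)} - O = 37 - 42087 = -42050$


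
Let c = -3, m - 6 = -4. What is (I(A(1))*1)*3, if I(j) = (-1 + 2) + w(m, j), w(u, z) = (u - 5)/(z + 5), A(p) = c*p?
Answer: -3/2 ≈ -1.5000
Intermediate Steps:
m = 2 (m = 6 - 4 = 2)
A(p) = -3*p
w(u, z) = (-5 + u)/(5 + z)
I(j) = 1 - 3/(5 + j) (I(j) = (-1 + 2) + (-5 + 2)/(5 + j) = 1 - 3/(5 + j))
(I(A(1))*1)*3 = (((2 - 3*1)/(5 - 3*1))*1)*3 = (((2 - 3)/(5 - 3))*1)*3 = ((-1/2)*1)*3 = (((1/2)*(-1))*1)*3 = -1/2*1*3 = -1/2*3 = -3/2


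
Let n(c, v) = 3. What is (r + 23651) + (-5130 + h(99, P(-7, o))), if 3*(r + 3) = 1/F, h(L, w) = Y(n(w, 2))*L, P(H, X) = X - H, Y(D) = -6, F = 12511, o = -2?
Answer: 672741493/37533 ≈ 17924.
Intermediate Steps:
h(L, w) = -6*L
r = -112598/37533 (r = -3 + (⅓)/12511 = -3 + (⅓)*(1/12511) = -3 + 1/37533 = -112598/37533 ≈ -3.0000)
(r + 23651) + (-5130 + h(99, P(-7, o))) = (-112598/37533 + 23651) + (-5130 - 6*99) = 887580385/37533 + (-5130 - 594) = 887580385/37533 - 5724 = 672741493/37533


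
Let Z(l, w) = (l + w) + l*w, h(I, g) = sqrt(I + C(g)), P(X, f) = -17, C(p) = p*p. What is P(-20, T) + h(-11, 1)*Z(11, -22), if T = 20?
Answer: -17 - 253*I*sqrt(10) ≈ -17.0 - 800.06*I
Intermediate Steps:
C(p) = p**2
h(I, g) = sqrt(I + g**2)
Z(l, w) = l + w + l*w
P(-20, T) + h(-11, 1)*Z(11, -22) = -17 + sqrt(-11 + 1**2)*(11 - 22 + 11*(-22)) = -17 + sqrt(-11 + 1)*(11 - 22 - 242) = -17 + sqrt(-10)*(-253) = -17 + (I*sqrt(10))*(-253) = -17 - 253*I*sqrt(10)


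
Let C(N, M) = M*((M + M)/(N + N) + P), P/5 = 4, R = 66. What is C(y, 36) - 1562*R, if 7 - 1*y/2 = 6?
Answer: -101724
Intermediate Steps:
y = 2 (y = 14 - 2*6 = 14 - 12 = 2)
P = 20 (P = 5*4 = 20)
C(N, M) = M*(20 + M/N) (C(N, M) = M*((M + M)/(N + N) + 20) = M*((2*M)/((2*N)) + 20) = M*((2*M)*(1/(2*N)) + 20) = M*(M/N + 20) = M*(20 + M/N))
C(y, 36) - 1562*R = 36*(36 + 20*2)/2 - 1562*66 = 36*(½)*(36 + 40) - 103092 = 36*(½)*76 - 103092 = 1368 - 103092 = -101724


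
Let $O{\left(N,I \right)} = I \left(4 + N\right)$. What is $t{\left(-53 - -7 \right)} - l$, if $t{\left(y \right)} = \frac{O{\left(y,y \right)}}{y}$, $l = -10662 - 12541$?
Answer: $23161$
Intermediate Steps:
$l = -23203$ ($l = -10662 - 12541 = -23203$)
$t{\left(y \right)} = 4 + y$ ($t{\left(y \right)} = \frac{y \left(4 + y\right)}{y} = 4 + y$)
$t{\left(-53 - -7 \right)} - l = \left(4 - 46\right) - -23203 = \left(4 + \left(-53 + 7\right)\right) + 23203 = \left(4 - 46\right) + 23203 = -42 + 23203 = 23161$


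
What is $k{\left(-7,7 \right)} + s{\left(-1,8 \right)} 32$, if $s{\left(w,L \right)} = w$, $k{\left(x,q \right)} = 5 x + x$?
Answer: $-74$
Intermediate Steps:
$k{\left(x,q \right)} = 6 x$
$k{\left(-7,7 \right)} + s{\left(-1,8 \right)} 32 = 6 \left(-7\right) - 32 = -42 - 32 = -74$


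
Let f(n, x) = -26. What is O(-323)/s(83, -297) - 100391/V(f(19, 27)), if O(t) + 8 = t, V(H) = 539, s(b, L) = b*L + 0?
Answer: -224960012/1207899 ≈ -186.24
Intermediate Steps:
s(b, L) = L*b (s(b, L) = L*b + 0 = L*b)
O(t) = -8 + t
O(-323)/s(83, -297) - 100391/V(f(19, 27)) = (-8 - 323)/((-297*83)) - 100391/539 = -331/(-24651) - 100391*1/539 = -331*(-1/24651) - 100391/539 = 331/24651 - 100391/539 = -224960012/1207899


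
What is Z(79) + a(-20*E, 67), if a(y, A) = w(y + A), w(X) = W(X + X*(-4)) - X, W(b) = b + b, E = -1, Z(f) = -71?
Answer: -680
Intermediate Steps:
W(b) = 2*b
w(X) = -7*X (w(X) = 2*(X + X*(-4)) - X = 2*(X - 4*X) - X = 2*(-3*X) - X = -6*X - X = -7*X)
a(y, A) = -7*A - 7*y (a(y, A) = -7*(y + A) = -7*(A + y) = -7*A - 7*y)
Z(79) + a(-20*E, 67) = -71 + (-7*67 - (-140)*(-1)) = -71 + (-469 - 7*20) = -71 + (-469 - 140) = -71 - 609 = -680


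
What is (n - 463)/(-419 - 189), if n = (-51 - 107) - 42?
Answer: 663/608 ≈ 1.0905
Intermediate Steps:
n = -200 (n = -158 - 42 = -200)
(n - 463)/(-419 - 189) = (-200 - 463)/(-419 - 189) = -663/(-608) = -663*(-1/608) = 663/608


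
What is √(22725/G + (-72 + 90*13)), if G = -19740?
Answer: √474896037/658 ≈ 33.119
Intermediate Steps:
√(22725/G + (-72 + 90*13)) = √(22725/(-19740) + (-72 + 90*13)) = √(22725*(-1/19740) + (-72 + 1170)) = √(-1515/1316 + 1098) = √(1443453/1316) = √474896037/658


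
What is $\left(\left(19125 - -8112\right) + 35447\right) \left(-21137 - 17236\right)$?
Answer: $-2405373132$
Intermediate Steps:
$\left(\left(19125 - -8112\right) + 35447\right) \left(-21137 - 17236\right) = \left(\left(19125 + 8112\right) + 35447\right) \left(-38373\right) = \left(27237 + 35447\right) \left(-38373\right) = 62684 \left(-38373\right) = -2405373132$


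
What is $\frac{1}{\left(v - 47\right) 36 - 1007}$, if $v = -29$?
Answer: $- \frac{1}{3743} \approx -0.00026717$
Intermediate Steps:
$\frac{1}{\left(v - 47\right) 36 - 1007} = \frac{1}{\left(-29 - 47\right) 36 - 1007} = \frac{1}{\left(-76\right) 36 - 1007} = \frac{1}{-2736 - 1007} = \frac{1}{-3743} = - \frac{1}{3743}$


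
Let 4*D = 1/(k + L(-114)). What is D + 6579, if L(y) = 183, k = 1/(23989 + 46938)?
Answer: 341572329799/51918568 ≈ 6579.0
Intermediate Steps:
k = 1/70927 ≈ 1.4099e-5
D = 70927/51918568 (D = 1/(4*(1/70927 + 183)) = 1/(4*(12979642/70927)) = (1/4)*(70927/12979642) = 70927/51918568 ≈ 0.0013661)
D + 6579 = 70927/51918568 + 6579 = 341572329799/51918568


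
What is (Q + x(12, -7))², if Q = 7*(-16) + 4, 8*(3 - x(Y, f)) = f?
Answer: 693889/64 ≈ 10842.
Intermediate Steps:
x(Y, f) = 3 - f/8
Q = -108 (Q = -112 + 4 = -108)
(Q + x(12, -7))² = (-108 + (3 - ⅛*(-7)))² = (-108 + (3 + 7/8))² = (-108 + 31/8)² = (-833/8)² = 693889/64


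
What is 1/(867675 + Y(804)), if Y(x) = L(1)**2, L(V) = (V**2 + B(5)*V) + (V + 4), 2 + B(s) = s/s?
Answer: 1/867700 ≈ 1.1525e-6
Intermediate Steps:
B(s) = -1 (B(s) = -2 + s/s = -2 + 1 = -1)
L(V) = 4 + V**2 (L(V) = (V**2 - V) + (V + 4) = (V**2 - V) + (4 + V) = 4 + V**2)
Y(x) = 25 (Y(x) = (4 + 1**2)**2 = (4 + 1)**2 = 5**2 = 25)
1/(867675 + Y(804)) = 1/(867675 + 25) = 1/867700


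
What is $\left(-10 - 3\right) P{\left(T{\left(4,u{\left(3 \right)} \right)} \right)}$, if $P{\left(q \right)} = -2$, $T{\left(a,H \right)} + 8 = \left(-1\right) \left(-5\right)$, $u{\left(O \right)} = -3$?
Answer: $26$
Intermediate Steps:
$T{\left(a,H \right)} = -3$ ($T{\left(a,H \right)} = -8 - -5 = -8 + 5 = -3$)
$\left(-10 - 3\right) P{\left(T{\left(4,u{\left(3 \right)} \right)} \right)} = \left(-10 - 3\right) \left(-2\right) = \left(-13\right) \left(-2\right) = 26$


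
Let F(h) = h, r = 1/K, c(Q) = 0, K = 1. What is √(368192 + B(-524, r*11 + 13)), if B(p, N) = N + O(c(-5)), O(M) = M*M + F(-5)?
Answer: √368211 ≈ 606.80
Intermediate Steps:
r = 1 (r = 1/1 = 1)
O(M) = -5 + M² (O(M) = M*M - 5 = M² - 5 = -5 + M²)
B(p, N) = -5 + N (B(p, N) = N + (-5 + 0²) = N + (-5 + 0) = N - 5 = -5 + N)
√(368192 + B(-524, r*11 + 13)) = √(368192 + (-5 + (1*11 + 13))) = √(368192 + (-5 + (11 + 13))) = √(368192 + (-5 + 24)) = √(368192 + 19) = √368211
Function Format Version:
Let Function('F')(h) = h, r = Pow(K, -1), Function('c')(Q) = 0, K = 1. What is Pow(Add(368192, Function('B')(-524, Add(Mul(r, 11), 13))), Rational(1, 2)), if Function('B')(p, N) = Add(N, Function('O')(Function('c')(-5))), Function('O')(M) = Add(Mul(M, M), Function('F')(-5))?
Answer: Pow(368211, Rational(1, 2)) ≈ 606.80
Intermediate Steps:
r = 1 (r = Pow(1, -1) = 1)
Function('O')(M) = Add(-5, Pow(M, 2)) (Function('O')(M) = Add(Mul(M, M), -5) = Add(Pow(M, 2), -5) = Add(-5, Pow(M, 2)))
Function('B')(p, N) = Add(-5, N) (Function('B')(p, N) = Add(N, Add(-5, Pow(0, 2))) = Add(N, Add(-5, 0)) = Add(N, -5) = Add(-5, N))
Pow(Add(368192, Function('B')(-524, Add(Mul(r, 11), 13))), Rational(1, 2)) = Pow(Add(368192, Add(-5, Add(Mul(1, 11), 13))), Rational(1, 2)) = Pow(Add(368192, Add(-5, Add(11, 13))), Rational(1, 2)) = Pow(Add(368192, Add(-5, 24)), Rational(1, 2)) = Pow(Add(368192, 19), Rational(1, 2)) = Pow(368211, Rational(1, 2))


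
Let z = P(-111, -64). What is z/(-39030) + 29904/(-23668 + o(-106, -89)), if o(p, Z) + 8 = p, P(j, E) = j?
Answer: -194085553/154701910 ≈ -1.2546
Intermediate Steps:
o(p, Z) = -8 + p
z = -111
z/(-39030) + 29904/(-23668 + o(-106, -89)) = -111/(-39030) + 29904/(-23668 + (-8 - 106)) = -111*(-1/39030) + 29904/(-23668 - 114) = 37/13010 + 29904/(-23782) = 37/13010 + 29904*(-1/23782) = 37/13010 - 14952/11891 = -194085553/154701910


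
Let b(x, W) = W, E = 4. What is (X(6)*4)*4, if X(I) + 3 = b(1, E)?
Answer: 16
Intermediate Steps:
X(I) = 1 (X(I) = -3 + 4 = 1)
(X(6)*4)*4 = (1*4)*4 = 4*4 = 16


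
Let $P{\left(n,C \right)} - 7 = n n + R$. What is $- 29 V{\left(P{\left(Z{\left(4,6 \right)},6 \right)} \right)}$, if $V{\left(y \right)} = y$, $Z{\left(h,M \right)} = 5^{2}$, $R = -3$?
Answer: $-18241$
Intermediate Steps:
$Z{\left(h,M \right)} = 25$
$P{\left(n,C \right)} = 4 + n^{2}$ ($P{\left(n,C \right)} = 7 + \left(n n - 3\right) = 7 + \left(n^{2} - 3\right) = 7 + \left(-3 + n^{2}\right) = 4 + n^{2}$)
$- 29 V{\left(P{\left(Z{\left(4,6 \right)},6 \right)} \right)} = - 29 \left(4 + 25^{2}\right) = - 29 \left(4 + 625\right) = \left(-29\right) 629 = -18241$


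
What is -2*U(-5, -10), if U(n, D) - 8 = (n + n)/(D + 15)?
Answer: -12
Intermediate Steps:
U(n, D) = 8 + 2*n/(15 + D) (U(n, D) = 8 + (n + n)/(D + 15) = 8 + (2*n)/(15 + D) = 8 + 2*n/(15 + D))
-2*U(-5, -10) = -4*(60 - 5 + 4*(-10))/(15 - 10) = -4*(60 - 5 - 40)/5 = -4*15/5 = -2*6 = -12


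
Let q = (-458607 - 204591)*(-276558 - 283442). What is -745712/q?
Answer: -46607/23211930000 ≈ -2.0079e-6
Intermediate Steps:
q = 371390880000 (q = -663198*(-560000) = 371390880000)
-745712/q = -745712/371390880000 = -745712*1/371390880000 = -46607/23211930000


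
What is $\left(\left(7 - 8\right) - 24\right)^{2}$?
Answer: $625$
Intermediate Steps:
$\left(\left(7 - 8\right) - 24\right)^{2} = \left(-1 - 24\right)^{2} = \left(-25\right)^{2} = 625$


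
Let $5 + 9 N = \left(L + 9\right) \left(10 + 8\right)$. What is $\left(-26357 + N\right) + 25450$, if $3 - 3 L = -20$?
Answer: $- \frac{7868}{9} \approx -874.22$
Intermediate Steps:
$L = \frac{23}{3}$ ($L = 1 - - \frac{20}{3} = 1 + \frac{20}{3} = \frac{23}{3} \approx 7.6667$)
$N = \frac{295}{9}$ ($N = - \frac{5}{9} + \frac{\left(\frac{23}{3} + 9\right) \left(10 + 8\right)}{9} = - \frac{5}{9} + \frac{\frac{50}{3} \cdot 18}{9} = - \frac{5}{9} + \frac{1}{9} \cdot 300 = - \frac{5}{9} + \frac{100}{3} = \frac{295}{9} \approx 32.778$)
$\left(-26357 + N\right) + 25450 = \left(-26357 + \frac{295}{9}\right) + 25450 = - \frac{236918}{9} + 25450 = - \frac{7868}{9}$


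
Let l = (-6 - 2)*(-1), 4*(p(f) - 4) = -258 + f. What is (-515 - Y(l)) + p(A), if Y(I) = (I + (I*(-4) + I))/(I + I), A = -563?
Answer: -2861/4 ≈ -715.25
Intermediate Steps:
p(f) = -121/2 + f/4 (p(f) = 4 + (-258 + f)/4 = 4 + (-129/2 + f/4) = -121/2 + f/4)
l = 8 (l = -8*(-1) = 8)
Y(I) = -1 (Y(I) = (I + (-4*I + I))/((2*I)) = (I - 3*I)*(1/(2*I)) = (-2*I)*(1/(2*I)) = -1)
(-515 - Y(l)) + p(A) = (-515 - 1*(-1)) + (-121/2 + (¼)*(-563)) = (-515 + 1) + (-121/2 - 563/4) = -514 - 805/4 = -2861/4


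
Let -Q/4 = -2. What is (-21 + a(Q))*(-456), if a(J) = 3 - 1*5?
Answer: 10488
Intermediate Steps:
Q = 8 (Q = -4*(-2) = 8)
a(J) = -2 (a(J) = 3 - 5 = -2)
(-21 + a(Q))*(-456) = (-21 - 2)*(-456) = -23*(-456) = 10488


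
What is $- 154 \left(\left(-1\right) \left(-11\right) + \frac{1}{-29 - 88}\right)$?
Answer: $- \frac{198044}{117} \approx -1692.7$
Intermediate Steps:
$- 154 \left(\left(-1\right) \left(-11\right) + \frac{1}{-29 - 88}\right) = - 154 \left(11 + \frac{1}{-117}\right) = - 154 \left(11 - \frac{1}{117}\right) = \left(-154\right) \frac{1286}{117} = - \frac{198044}{117}$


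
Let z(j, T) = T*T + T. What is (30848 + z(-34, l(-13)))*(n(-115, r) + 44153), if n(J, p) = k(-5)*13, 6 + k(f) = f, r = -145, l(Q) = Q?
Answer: 1364486040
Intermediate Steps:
k(f) = -6 + f
z(j, T) = T + T² (z(j, T) = T² + T = T + T²)
n(J, p) = -143 (n(J, p) = (-6 - 5)*13 = -11*13 = -143)
(30848 + z(-34, l(-13)))*(n(-115, r) + 44153) = (30848 - 13*(1 - 13))*(-143 + 44153) = (30848 - 13*(-12))*44010 = (30848 + 156)*44010 = 31004*44010 = 1364486040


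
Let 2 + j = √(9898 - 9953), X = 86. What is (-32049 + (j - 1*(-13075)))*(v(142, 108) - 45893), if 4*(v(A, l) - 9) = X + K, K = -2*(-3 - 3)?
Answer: 870229872 - 91719*I*√55/2 ≈ 8.7023e+8 - 3.401e+5*I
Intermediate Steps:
K = 12 (K = -2*(-6) = 12)
j = -2 + I*√55 (j = -2 + √(9898 - 9953) = -2 + √(-55) = -2 + I*√55 ≈ -2.0 + 7.4162*I)
v(A, l) = 67/2 (v(A, l) = 9 + (86 + 12)/4 = 9 + (¼)*98 = 9 + 49/2 = 67/2)
(-32049 + (j - 1*(-13075)))*(v(142, 108) - 45893) = (-32049 + ((-2 + I*√55) - 1*(-13075)))*(67/2 - 45893) = (-32049 + ((-2 + I*√55) + 13075))*(-91719/2) = (-32049 + (13073 + I*√55))*(-91719/2) = (-18976 + I*√55)*(-91719/2) = 870229872 - 91719*I*√55/2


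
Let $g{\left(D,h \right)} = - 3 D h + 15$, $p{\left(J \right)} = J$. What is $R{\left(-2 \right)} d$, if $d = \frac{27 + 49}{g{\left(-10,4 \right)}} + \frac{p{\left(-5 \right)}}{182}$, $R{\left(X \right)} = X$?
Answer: $- \frac{13157}{12285} \approx -1.071$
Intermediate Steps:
$g{\left(D,h \right)} = 15 - 3 D h$ ($g{\left(D,h \right)} = - 3 D h + 15 = 15 - 3 D h$)
$d = \frac{13157}{24570}$ ($d = \frac{27 + 49}{15 - \left(-30\right) 4} - \frac{5}{182} = \frac{76}{15 + 120} - \frac{5}{182} = \frac{76}{135} - \frac{5}{182} = \frac{13157}{24570} \approx 0.53549$)
$R{\left(-2 \right)} d = \left(-2\right) \frac{13157}{24570} = - \frac{13157}{12285}$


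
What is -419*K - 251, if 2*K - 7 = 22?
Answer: -12653/2 ≈ -6326.5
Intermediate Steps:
K = 29/2 (K = 7/2 + (1/2)*22 = 7/2 + 11 = 29/2 ≈ 14.500)
-419*K - 251 = -419*29/2 - 251 = -12151/2 - 251 = -12653/2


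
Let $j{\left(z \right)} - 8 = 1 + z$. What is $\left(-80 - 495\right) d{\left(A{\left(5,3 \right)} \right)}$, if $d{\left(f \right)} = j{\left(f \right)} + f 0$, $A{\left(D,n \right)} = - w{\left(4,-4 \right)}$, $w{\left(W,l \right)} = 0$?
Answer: $-5175$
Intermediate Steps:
$j{\left(z \right)} = 9 + z$ ($j{\left(z \right)} = 8 + \left(1 + z\right) = 9 + z$)
$A{\left(D,n \right)} = 0$ ($A{\left(D,n \right)} = \left(-1\right) 0 = 0$)
$d{\left(f \right)} = 9 + f$ ($d{\left(f \right)} = \left(9 + f\right) + f 0 = \left(9 + f\right) + 0 = 9 + f$)
$\left(-80 - 495\right) d{\left(A{\left(5,3 \right)} \right)} = \left(-80 - 495\right) \left(9 + 0\right) = \left(-575\right) 9 = -5175$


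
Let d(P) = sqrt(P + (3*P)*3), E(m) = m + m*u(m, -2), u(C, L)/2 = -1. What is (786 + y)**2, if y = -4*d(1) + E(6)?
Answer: 608560 - 6240*sqrt(10) ≈ 5.8883e+5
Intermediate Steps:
u(C, L) = -2 (u(C, L) = 2*(-1) = -2)
E(m) = -m (E(m) = m + m*(-2) = m - 2*m = -m)
d(P) = sqrt(10)*sqrt(P) (d(P) = sqrt(P + 9*P) = sqrt(10*P) = sqrt(10)*sqrt(P))
y = -6 - 4*sqrt(10) (y = -4*sqrt(10)*sqrt(1) - 1*6 = -4*sqrt(10) - 6 = -6 - 4*sqrt(10) ≈ -18.649)
(786 + y)**2 = (786 + (-6 - 4*sqrt(10)))**2 = (780 - 4*sqrt(10))**2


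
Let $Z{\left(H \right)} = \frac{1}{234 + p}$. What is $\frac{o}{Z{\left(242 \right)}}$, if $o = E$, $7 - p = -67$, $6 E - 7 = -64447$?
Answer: $-3307920$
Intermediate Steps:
$E = -10740$ ($E = \frac{7}{6} + \frac{1}{6} \left(-64447\right) = \frac{7}{6} - \frac{64447}{6} = -10740$)
$p = 74$ ($p = 7 - -67 = 7 + 67 = 74$)
$o = -10740$
$Z{\left(H \right)} = \frac{1}{308}$ ($Z{\left(H \right)} = \frac{1}{234 + 74} = \frac{1}{308}$)
$\frac{o}{Z{\left(242 \right)}} = - 10740 \frac{1}{\frac{1}{308}} = \left(-10740\right) 308 = -3307920$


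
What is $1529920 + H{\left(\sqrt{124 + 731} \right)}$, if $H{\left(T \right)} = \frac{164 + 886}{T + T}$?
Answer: $1529920 + \frac{35 \sqrt{95}}{19} \approx 1.5299 \cdot 10^{6}$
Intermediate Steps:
$H{\left(T \right)} = \frac{525}{T}$ ($H{\left(T \right)} = \frac{1050}{2 T} = 1050 \frac{1}{2 T} = \frac{525}{T}$)
$1529920 + H{\left(\sqrt{124 + 731} \right)} = 1529920 + \frac{525}{\sqrt{124 + 731}} = 1529920 + \frac{525}{\sqrt{855}} = 1529920 + \frac{525}{3 \sqrt{95}} = 1529920 + 525 \frac{\sqrt{95}}{285} = 1529920 + \frac{35 \sqrt{95}}{19}$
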